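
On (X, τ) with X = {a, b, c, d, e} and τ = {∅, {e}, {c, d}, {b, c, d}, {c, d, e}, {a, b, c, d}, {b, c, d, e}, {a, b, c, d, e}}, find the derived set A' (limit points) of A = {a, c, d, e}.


A' = {a, b, c, d}

For each x ∈ X, list the open sets U ∈ τ with x ∈ U, then check whether U ∩ (A ∖ {x}) ≠ ∅ for every such U.
  x = a: opens ∋ x are {a, b, c, d}, {a, b, c, d, e}; each meets A ∖ {a}, so x IS a limit point.
  x = b: opens ∋ x are {b, c, d}, {a, b, c, d}, {b, c, d, e}, {a, b, c, d, e}; each meets A ∖ {b}, so x IS a limit point.
  x = c: opens ∋ x are {c, d}, {b, c, d}, {c, d, e}, {a, b, c, d}, {b, c, d, e}, {a, b, c, d, e}; each meets A ∖ {c}, so x IS a limit point.
  x = d: opens ∋ x are {c, d}, {b, c, d}, {c, d, e}, {a, b, c, d}, {b, c, d, e}, {a, b, c, d, e}; each meets A ∖ {d}, so x IS a limit point.
  x = e: open {e} ∋ x has {e} ∩ (A ∖ {e}) = ∅, so x is NOT a limit point.
Collecting: A' = {a, b, c, d}.


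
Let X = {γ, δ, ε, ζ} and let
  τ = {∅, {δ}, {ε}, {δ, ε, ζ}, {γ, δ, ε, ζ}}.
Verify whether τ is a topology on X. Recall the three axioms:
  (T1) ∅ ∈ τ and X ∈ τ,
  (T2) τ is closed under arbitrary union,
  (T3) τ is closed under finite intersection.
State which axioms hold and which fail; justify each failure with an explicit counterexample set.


τ is NOT a topology on X.

Axiom (T1): ∅ ∈ τ? Yes; X ∈ τ? Yes.
Axiom (T2/T3): check pairwise unions and intersections of members of τ.
Counterexample for (T2): {δ} ∪ {ε} = {δ, ε} ∉ τ. Therefore τ is NOT a topology.


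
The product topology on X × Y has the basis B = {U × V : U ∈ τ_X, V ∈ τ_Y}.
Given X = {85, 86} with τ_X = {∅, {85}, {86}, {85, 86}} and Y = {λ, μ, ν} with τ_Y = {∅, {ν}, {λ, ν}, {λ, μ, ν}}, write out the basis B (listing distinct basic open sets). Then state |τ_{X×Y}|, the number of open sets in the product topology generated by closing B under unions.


Basis B = {∅ × ∅, {85} × {ν}, {86} × {ν}, {85} × {λ, ν}, {85, 86} × {ν}, {86} × {λ, ν}, {85} × {λ, μ, ν}, {86} × {λ, μ, ν}, {85, 86} × {λ, ν}, {85, 86} × {λ, μ, ν}}; |τ_{X×Y}| = 16.

Enumerate products U × V with U ∈ τ_X, V ∈ τ_Y (deduplicated):
  ∅ × ∅ = {} (∅)
  {85} × {ν} = {(85,ν)}
  {86} × {ν} = {(86,ν)}
  {85} × {λ, ν} = {(85,λ), (85,ν)}
  {85, 86} × {ν} = {(85,ν), (86,ν)}
  {86} × {λ, ν} = {(86,λ), (86,ν)}
  {85} × {λ, μ, ν} = {(85,λ), (85,μ), (85,ν)}
  {86} × {λ, μ, ν} = {(86,λ), (86,μ), (86,ν)}
  {85, 86} × {λ, ν} = {(85,λ), (85,ν), (86,λ), (86,ν)}
  {85, 86} × {λ, μ, ν} = {(85,λ), (85,μ), (85,ν), (86,λ), (86,μ), (86,ν)}
These 10 distinct sets form the basis B.
Close under arbitrary unions to get τ_{X×Y}; counting gives |τ_{X×Y}| = 16.


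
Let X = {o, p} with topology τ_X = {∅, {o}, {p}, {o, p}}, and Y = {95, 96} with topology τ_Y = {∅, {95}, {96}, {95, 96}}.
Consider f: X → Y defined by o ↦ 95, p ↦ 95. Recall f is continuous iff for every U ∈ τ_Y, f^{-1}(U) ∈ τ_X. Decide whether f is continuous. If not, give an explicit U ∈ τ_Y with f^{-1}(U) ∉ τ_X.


f IS continuous.

Compute f^{-1}(U) for each U ∈ τ_Y:
  U = ∅: f^{-1}(U) = ∅ ∈ τ_X ✓.
  U = {95}: f^{-1}(U) = {o, p} ∈ τ_X ✓.
  U = {96}: f^{-1}(U) = ∅ ∈ τ_X ✓.
  U = {95, 96}: f^{-1}(U) = {o, p} ∈ τ_X ✓.
Every preimage lies in τ_X, so f IS continuous.


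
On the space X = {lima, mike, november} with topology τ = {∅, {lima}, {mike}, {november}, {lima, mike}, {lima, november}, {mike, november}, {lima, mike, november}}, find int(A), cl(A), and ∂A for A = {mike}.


int(A) = {mike}, cl(A) = {mike}, ∂A = ∅.

Closed sets in (X, τ) are complements of opens:
  closed(X, τ) = {∅, {lima}, {mike}, {november}, {lima, mike}, {lima, november}, {mike, november}, {lima, mike, november}}.
int(A) = ⋃ {U ∈ τ : U ⊆ A}. Opens contained in A: ∅, {mike}.
Taking the union of these: int(A) = {mike}.
cl(A) = ⋂ {C closed : A ⊆ C}. Closed sets containing A: {mike}, {lima, mike}, {mike, november}, {lima, mike, november}.
Intersecting these: cl(A) = {mike}.
∂A = cl(A) ∖ int(A) = {mike} ∖ {mike} = ∅.


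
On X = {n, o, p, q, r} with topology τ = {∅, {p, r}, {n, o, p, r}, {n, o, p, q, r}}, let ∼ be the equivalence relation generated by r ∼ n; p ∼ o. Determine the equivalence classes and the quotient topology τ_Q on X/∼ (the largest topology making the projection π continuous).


X/∼ = {[n=r], [o=p], [q]}; |τ_Q| = 3.

Equivalence classes: [n=r], [o=p], [q].
Quotient map π: X → X/∼ sends n ↦ [n=r], o ↦ [o=p], p ↦ [o=p], q ↦ [q], r ↦ [n=r].
For each subset V ⊆ X/∼, compute π^{-1}(V) ⊆ X and check whether π^{-1}(V) ∈ τ. V is open in τ_Q iff π^{-1}(V) ∈ τ.
  V = {}: π^{-1}(V) = ∅ ∈ τ ✓.
  V = {[n=r]}: π^{-1}(V) = {n, r} ∉ τ ✗.
  V = {[o=p]}: π^{-1}(V) = {o, p} ∉ τ ✗.
  V = {[n=r], [o=p]}: π^{-1}(V) = {n, o, p, r} ∈ τ ✓.
  V = {[q]}: π^{-1}(V) = {q} ∉ τ ✗.
  V = {[n=r], [q]}: π^{-1}(V) = {n, q, r} ∉ τ ✗.
  V = {[o=p], [q]}: π^{-1}(V) = {o, p, q} ∉ τ ✗.
  V = {[n=r], [o=p], [q]}: π^{-1}(V) = {n, o, p, q, r} ∈ τ ✓.
Open sets in the quotient: τ_Q = {{}, {[n=r], [o=p]}, {[n=r], [o=p], [q]}} (3 elements).


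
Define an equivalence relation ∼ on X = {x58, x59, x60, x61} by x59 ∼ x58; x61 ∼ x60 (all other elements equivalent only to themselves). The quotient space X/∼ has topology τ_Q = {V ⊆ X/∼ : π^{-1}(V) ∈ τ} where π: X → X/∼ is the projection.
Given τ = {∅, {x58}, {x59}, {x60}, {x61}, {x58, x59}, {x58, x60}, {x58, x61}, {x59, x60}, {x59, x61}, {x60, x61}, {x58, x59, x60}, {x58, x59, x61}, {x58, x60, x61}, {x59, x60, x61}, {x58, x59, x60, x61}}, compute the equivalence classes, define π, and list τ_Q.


X/∼ = {[x58=x59], [x60=x61]}; |τ_Q| = 4.

Equivalence classes: [x58=x59], [x60=x61].
Quotient map π: X → X/∼ sends x58 ↦ [x58=x59], x59 ↦ [x58=x59], x60 ↦ [x60=x61], x61 ↦ [x60=x61].
For each subset V ⊆ X/∼, compute π^{-1}(V) ⊆ X and check whether π^{-1}(V) ∈ τ. V is open in τ_Q iff π^{-1}(V) ∈ τ.
  V = {}: π^{-1}(V) = ∅ ∈ τ ✓.
  V = {[x58=x59]}: π^{-1}(V) = {x58, x59} ∈ τ ✓.
  V = {[x60=x61]}: π^{-1}(V) = {x60, x61} ∈ τ ✓.
  V = {[x58=x59], [x60=x61]}: π^{-1}(V) = {x58, x59, x60, x61} ∈ τ ✓.
Open sets in the quotient: τ_Q = {{}, {[x58=x59]}, {[x60=x61]}, {[x58=x59], [x60=x61]}} (4 elements).


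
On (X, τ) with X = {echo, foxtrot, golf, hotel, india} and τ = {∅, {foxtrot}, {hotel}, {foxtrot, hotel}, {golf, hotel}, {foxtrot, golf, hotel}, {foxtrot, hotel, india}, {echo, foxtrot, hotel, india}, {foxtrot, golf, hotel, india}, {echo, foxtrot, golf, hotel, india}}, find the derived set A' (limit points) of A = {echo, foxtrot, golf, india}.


A' = {echo, india}

For each x ∈ X, list the open sets U ∈ τ with x ∈ U, then check whether U ∩ (A ∖ {x}) ≠ ∅ for every such U.
  x = echo: opens ∋ x are {echo, foxtrot, hotel, india}, {echo, foxtrot, golf, hotel, india}; each meets A ∖ {echo}, so x IS a limit point.
  x = foxtrot: open {foxtrot} ∋ x has {foxtrot} ∩ (A ∖ {foxtrot}) = ∅, so x is NOT a limit point.
  x = golf: open {golf, hotel} ∋ x has {golf, hotel} ∩ (A ∖ {golf}) = ∅, so x is NOT a limit point.
  x = hotel: open {hotel} ∋ x has {hotel} ∩ (A ∖ {hotel}) = ∅, so x is NOT a limit point.
  x = india: opens ∋ x are {foxtrot, hotel, india}, {echo, foxtrot, hotel, india}, {foxtrot, golf, hotel, india}, {echo, foxtrot, golf, hotel, india}; each meets A ∖ {india}, so x IS a limit point.
Collecting: A' = {echo, india}.


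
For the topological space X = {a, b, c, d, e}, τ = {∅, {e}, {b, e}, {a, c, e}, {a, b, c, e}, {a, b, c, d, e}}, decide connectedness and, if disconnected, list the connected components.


(X, τ) is connected.

Find clopen sets (U ∈ τ with X ∖ U ∈ τ):
  U = ∅, X ∖ U = {a, b, c, d, e} — both open, so U is clopen.
  U = {a, b, c, d, e}, X ∖ U = ∅ — both open, so U is clopen.
Only trivial clopens (∅ and X) exist, so (X, τ) is connected.
Compute connected components by grouping points that agree on all clopens:
  component: {a, b, c, d, e}


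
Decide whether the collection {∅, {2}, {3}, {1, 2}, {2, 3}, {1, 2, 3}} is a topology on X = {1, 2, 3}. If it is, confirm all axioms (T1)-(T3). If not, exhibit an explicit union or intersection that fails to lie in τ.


τ IS a topology on X.

Axiom (T1): ∅ ∈ τ? Yes; X ∈ τ? Yes.
Axiom (T2/T3): check pairwise unions and intersections of members of τ.
All pairwise intersections and unions checked — each lies in τ. Therefore τ satisfies (T1), (T2), (T3): it IS a topology on X.


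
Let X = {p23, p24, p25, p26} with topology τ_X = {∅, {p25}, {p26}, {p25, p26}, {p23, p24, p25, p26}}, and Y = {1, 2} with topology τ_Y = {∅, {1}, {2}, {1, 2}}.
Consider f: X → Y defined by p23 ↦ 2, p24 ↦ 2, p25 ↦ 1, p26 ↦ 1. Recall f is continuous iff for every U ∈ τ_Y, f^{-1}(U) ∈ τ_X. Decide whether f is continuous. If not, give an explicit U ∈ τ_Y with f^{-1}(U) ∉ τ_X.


f is NOT continuous.

Compute f^{-1}(U) for each U ∈ τ_Y:
  U = ∅: f^{-1}(U) = ∅ ∈ τ_X ✓.
  U = {1}: f^{-1}(U) = {p25, p26} ∈ τ_X ✓.
  U = {2}: f^{-1}(U) = {p23, p24} ∉ τ_X ✗.
  U = {1, 2}: f^{-1}(U) = {p23, p24, p25, p26} ∈ τ_X ✓.
Found U = {2} with f^{-1}(U) = {p23, p24} not in τ_X. Therefore f is NOT continuous.


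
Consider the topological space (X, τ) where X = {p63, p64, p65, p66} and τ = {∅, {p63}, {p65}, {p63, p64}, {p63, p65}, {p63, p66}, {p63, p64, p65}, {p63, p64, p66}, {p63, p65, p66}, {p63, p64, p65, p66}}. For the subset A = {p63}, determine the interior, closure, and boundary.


int(A) = {p63}, cl(A) = {p63, p64, p66}, ∂A = {p64, p66}.

Closed sets in (X, τ) are complements of opens:
  closed(X, τ) = {∅, {p64}, {p65}, {p66}, {p64, p65}, {p64, p66}, {p65, p66}, {p63, p64, p66}, {p64, p65, p66}, {p63, p64, p65, p66}}.
int(A) = ⋃ {U ∈ τ : U ⊆ A}. Opens contained in A: ∅, {p63}.
Taking the union of these: int(A) = {p63}.
cl(A) = ⋂ {C closed : A ⊆ C}. Closed sets containing A: {p63, p64, p66}, {p63, p64, p65, p66}.
Intersecting these: cl(A) = {p63, p64, p66}.
∂A = cl(A) ∖ int(A) = {p63, p64, p66} ∖ {p63} = {p64, p66}.


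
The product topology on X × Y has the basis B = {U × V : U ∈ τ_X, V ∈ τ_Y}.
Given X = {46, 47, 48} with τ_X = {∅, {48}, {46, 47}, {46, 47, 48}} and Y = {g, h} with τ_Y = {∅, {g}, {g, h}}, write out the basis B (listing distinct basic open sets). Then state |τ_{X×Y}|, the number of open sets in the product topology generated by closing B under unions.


Basis B = {∅ × ∅, {48} × {g}, {46, 47} × {g}, {48} × {g, h}, {46, 47, 48} × {g}, {46, 47} × {g, h}, {46, 47, 48} × {g, h}}; |τ_{X×Y}| = 9.

Enumerate products U × V with U ∈ τ_X, V ∈ τ_Y (deduplicated):
  ∅ × ∅ = {} (∅)
  {48} × {g} = {(48,g)}
  {46, 47} × {g} = {(46,g), (47,g)}
  {48} × {g, h} = {(48,g), (48,h)}
  {46, 47, 48} × {g} = {(46,g), (47,g), (48,g)}
  {46, 47} × {g, h} = {(46,g), (46,h), (47,g), (47,h)}
  {46, 47, 48} × {g, h} = {(46,g), (46,h), (47,g), (47,h), (48,g), (48,h)}
These 7 distinct sets form the basis B.
Close under arbitrary unions to get τ_{X×Y}; counting gives |τ_{X×Y}| = 9.


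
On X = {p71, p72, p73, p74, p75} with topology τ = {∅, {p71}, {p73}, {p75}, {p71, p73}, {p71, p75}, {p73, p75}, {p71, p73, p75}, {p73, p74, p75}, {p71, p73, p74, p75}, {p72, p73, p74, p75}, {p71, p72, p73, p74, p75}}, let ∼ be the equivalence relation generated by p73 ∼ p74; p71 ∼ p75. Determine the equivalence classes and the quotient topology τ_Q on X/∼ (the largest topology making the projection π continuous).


X/∼ = {[p71=p75], [p72], [p73=p74]}; |τ_Q| = 4.

Equivalence classes: [p71=p75], [p72], [p73=p74].
Quotient map π: X → X/∼ sends p71 ↦ [p71=p75], p72 ↦ [p72], p73 ↦ [p73=p74], p74 ↦ [p73=p74], p75 ↦ [p71=p75].
For each subset V ⊆ X/∼, compute π^{-1}(V) ⊆ X and check whether π^{-1}(V) ∈ τ. V is open in τ_Q iff π^{-1}(V) ∈ τ.
  V = {}: π^{-1}(V) = ∅ ∈ τ ✓.
  V = {[p71=p75]}: π^{-1}(V) = {p71, p75} ∈ τ ✓.
  V = {[p72]}: π^{-1}(V) = {p72} ∉ τ ✗.
  V = {[p71=p75], [p72]}: π^{-1}(V) = {p71, p72, p75} ∉ τ ✗.
  V = {[p73=p74]}: π^{-1}(V) = {p73, p74} ∉ τ ✗.
  V = {[p71=p75], [p73=p74]}: π^{-1}(V) = {p71, p73, p74, p75} ∈ τ ✓.
  V = {[p72], [p73=p74]}: π^{-1}(V) = {p72, p73, p74} ∉ τ ✗.
  V = {[p71=p75], [p72], [p73=p74]}: π^{-1}(V) = {p71, p72, p73, p74, p75} ∈ τ ✓.
Open sets in the quotient: τ_Q = {{}, {[p71=p75]}, {[p71=p75], [p73=p74]}, {[p71=p75], [p72], [p73=p74]}} (4 elements).


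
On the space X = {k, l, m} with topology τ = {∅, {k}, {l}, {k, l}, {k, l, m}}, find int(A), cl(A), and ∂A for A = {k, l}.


int(A) = {k, l}, cl(A) = {k, l, m}, ∂A = {m}.

Closed sets in (X, τ) are complements of opens:
  closed(X, τ) = {∅, {m}, {k, m}, {l, m}, {k, l, m}}.
int(A) = ⋃ {U ∈ τ : U ⊆ A}. Opens contained in A: ∅, {k}, {l}, {k, l}.
Taking the union of these: int(A) = {k, l}.
cl(A) = ⋂ {C closed : A ⊆ C}. Closed sets containing A: {k, l, m}.
Intersecting these: cl(A) = {k, l, m}.
∂A = cl(A) ∖ int(A) = {k, l, m} ∖ {k, l} = {m}.


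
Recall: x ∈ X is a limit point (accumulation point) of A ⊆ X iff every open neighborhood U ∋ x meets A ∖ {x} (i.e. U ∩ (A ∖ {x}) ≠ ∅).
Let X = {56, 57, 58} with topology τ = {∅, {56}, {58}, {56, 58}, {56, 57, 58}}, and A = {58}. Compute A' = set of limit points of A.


A' = {57}

For each x ∈ X, list the open sets U ∈ τ with x ∈ U, then check whether U ∩ (A ∖ {x}) ≠ ∅ for every such U.
  x = 56: open {56} ∋ x has {56} ∩ (A ∖ {56}) = ∅, so x is NOT a limit point.
  x = 57: opens ∋ x are {56, 57, 58}; each meets A ∖ {57}, so x IS a limit point.
  x = 58: open {58} ∋ x has {58} ∩ (A ∖ {58}) = ∅, so x is NOT a limit point.
Collecting: A' = {57}.


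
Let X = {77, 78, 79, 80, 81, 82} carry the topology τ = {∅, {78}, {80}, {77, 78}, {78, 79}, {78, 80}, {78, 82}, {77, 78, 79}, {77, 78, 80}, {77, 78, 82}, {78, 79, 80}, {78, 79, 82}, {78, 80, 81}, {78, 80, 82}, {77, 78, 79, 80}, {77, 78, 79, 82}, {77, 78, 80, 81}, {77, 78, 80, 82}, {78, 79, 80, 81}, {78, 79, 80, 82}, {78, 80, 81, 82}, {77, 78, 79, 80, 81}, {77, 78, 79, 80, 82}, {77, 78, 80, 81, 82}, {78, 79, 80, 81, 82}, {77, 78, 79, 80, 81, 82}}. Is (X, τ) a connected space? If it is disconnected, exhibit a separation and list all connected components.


(X, τ) is connected.

Find clopen sets (U ∈ τ with X ∖ U ∈ τ):
  U = ∅, X ∖ U = {77, 78, 79, 80, 81, 82} — both open, so U is clopen.
  U = {77, 78, 79, 80, 81, 82}, X ∖ U = ∅ — both open, so U is clopen.
Only trivial clopens (∅ and X) exist, so (X, τ) is connected.
Compute connected components by grouping points that agree on all clopens:
  component: {77, 78, 79, 80, 81, 82}


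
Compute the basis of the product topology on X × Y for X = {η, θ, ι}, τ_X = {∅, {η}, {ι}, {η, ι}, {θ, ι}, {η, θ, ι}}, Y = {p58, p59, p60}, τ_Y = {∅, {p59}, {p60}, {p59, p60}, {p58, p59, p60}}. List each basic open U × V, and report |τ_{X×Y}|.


Basis B = {∅ × ∅, {η} × {p59}, {η} × {p60}, {ι} × {p59}, {ι} × {p60}, {η} × {p59, p60}, {η, ι} × {p59}, {η, ι} × {p60}, {θ, ι} × {p59}, {θ, ι} × {p60}, {ι} × {p59, p60}, {η} × {p58, p59, p60}, {η, θ, ι} × {p59}, {η, θ, ι} × {p60}, {ι} × {p58, p59, p60}, {η, ι} × {p59, p60}, {θ, ι} × {p59, p60}, {η, ι} × {p58, p59, p60}, {η, θ, ι} × {p59, p60}, {θ, ι} × {p58, p59, p60}, {η, θ, ι} × {p58, p59, p60}}; |τ_{X×Y}| = 70.

Enumerate products U × V with U ∈ τ_X, V ∈ τ_Y (deduplicated):
  ∅ × ∅ = {} (∅)
  {η} × {p59} = {(η,p59)}
  {η} × {p60} = {(η,p60)}
  {ι} × {p59} = {(ι,p59)}
  {ι} × {p60} = {(ι,p60)}
  {η} × {p59, p60} = {(η,p59), (η,p60)}
  {η, ι} × {p59} = {(η,p59), (ι,p59)}
  {η, ι} × {p60} = {(η,p60), (ι,p60)}
  {θ, ι} × {p59} = {(θ,p59), (ι,p59)}
  {θ, ι} × {p60} = {(θ,p60), (ι,p60)}
  {ι} × {p59, p60} = {(ι,p59), (ι,p60)}
  {η} × {p58, p59, p60} = {(η,p58), (η,p59), (η,p60)}
  {η, θ, ι} × {p59} = {(η,p59), (θ,p59), (ι,p59)}
  {η, θ, ι} × {p60} = {(η,p60), (θ,p60), (ι,p60)}
  {ι} × {p58, p59, p60} = {(ι,p58), (ι,p59), (ι,p60)}
  {η, ι} × {p59, p60} = {(η,p59), (η,p60), (ι,p59), (ι,p60)}
  {θ, ι} × {p59, p60} = {(θ,p59), (θ,p60), (ι,p59), (ι,p60)}
  {η, ι} × {p58, p59, p60} = {(η,p58), (η,p59), (η,p60), (ι,p58), (ι,p59), (ι,p60)}
  {η, θ, ι} × {p59, p60} = {(η,p59), (η,p60), (θ,p59), (θ,p60), (ι,p59), (ι,p60)}
  {θ, ι} × {p58, p59, p60} = {(θ,p58), (θ,p59), (θ,p60), (ι,p58), (ι,p59), (ι,p60)}
  {η, θ, ι} × {p58, p59, p60} = {(η,p58), (η,p59), (η,p60), (θ,p58), (θ,p59), (θ,p60), (ι,p58), (ι,p59), (ι,p60)}
These 21 distinct sets form the basis B.
Close under arbitrary unions to get τ_{X×Y}; counting gives |τ_{X×Y}| = 70.


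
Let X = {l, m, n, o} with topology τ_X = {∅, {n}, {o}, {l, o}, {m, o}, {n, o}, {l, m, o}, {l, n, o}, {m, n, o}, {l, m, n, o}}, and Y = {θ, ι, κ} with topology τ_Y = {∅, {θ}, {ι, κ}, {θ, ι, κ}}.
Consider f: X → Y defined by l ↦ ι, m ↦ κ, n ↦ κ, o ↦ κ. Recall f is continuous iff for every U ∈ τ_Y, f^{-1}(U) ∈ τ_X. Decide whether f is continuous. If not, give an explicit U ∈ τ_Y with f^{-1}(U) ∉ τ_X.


f IS continuous.

Compute f^{-1}(U) for each U ∈ τ_Y:
  U = ∅: f^{-1}(U) = ∅ ∈ τ_X ✓.
  U = {θ}: f^{-1}(U) = ∅ ∈ τ_X ✓.
  U = {ι, κ}: f^{-1}(U) = {l, m, n, o} ∈ τ_X ✓.
  U = {θ, ι, κ}: f^{-1}(U) = {l, m, n, o} ∈ τ_X ✓.
Every preimage lies in τ_X, so f IS continuous.


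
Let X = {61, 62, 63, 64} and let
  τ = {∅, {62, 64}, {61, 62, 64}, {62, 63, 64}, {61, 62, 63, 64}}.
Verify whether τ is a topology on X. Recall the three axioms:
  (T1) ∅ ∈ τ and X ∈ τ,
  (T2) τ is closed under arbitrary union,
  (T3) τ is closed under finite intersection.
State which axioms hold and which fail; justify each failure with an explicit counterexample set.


τ IS a topology on X.

Axiom (T1): ∅ ∈ τ? Yes; X ∈ τ? Yes.
Axiom (T2/T3): check pairwise unions and intersections of members of τ.
All pairwise intersections and unions checked — each lies in τ. Therefore τ satisfies (T1), (T2), (T3): it IS a topology on X.


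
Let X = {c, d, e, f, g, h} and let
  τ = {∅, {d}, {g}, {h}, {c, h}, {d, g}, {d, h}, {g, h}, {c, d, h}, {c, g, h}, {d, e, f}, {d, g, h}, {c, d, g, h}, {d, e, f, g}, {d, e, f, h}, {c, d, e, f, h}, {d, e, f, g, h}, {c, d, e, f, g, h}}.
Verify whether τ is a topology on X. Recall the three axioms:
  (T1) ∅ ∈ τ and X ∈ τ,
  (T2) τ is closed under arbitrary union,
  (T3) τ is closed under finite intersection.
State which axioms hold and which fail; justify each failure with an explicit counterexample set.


τ IS a topology on X.

Axiom (T1): ∅ ∈ τ? Yes; X ∈ τ? Yes.
Axiom (T2/T3): check pairwise unions and intersections of members of τ.
All pairwise intersections and unions checked — each lies in τ. Therefore τ satisfies (T1), (T2), (T3): it IS a topology on X.


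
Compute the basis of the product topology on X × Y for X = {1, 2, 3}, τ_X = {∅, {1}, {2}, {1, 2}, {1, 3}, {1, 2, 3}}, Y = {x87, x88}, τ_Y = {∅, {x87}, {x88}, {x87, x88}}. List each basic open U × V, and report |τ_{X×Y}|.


Basis B = {∅ × ∅, {1} × {x87}, {1} × {x88}, {2} × {x87}, {2} × {x88}, {1} × {x87, x88}, {1, 2} × {x87}, {1, 3} × {x87}, {1, 2} × {x88}, {1, 3} × {x88}, {2} × {x87, x88}, {1, 2, 3} × {x87}, {1, 2, 3} × {x88}, {1, 2} × {x87, x88}, {1, 3} × {x87, x88}, {1, 2, 3} × {x87, x88}}; |τ_{X×Y}| = 36.

Enumerate products U × V with U ∈ τ_X, V ∈ τ_Y (deduplicated):
  ∅ × ∅ = {} (∅)
  {1} × {x87} = {(1,x87)}
  {1} × {x88} = {(1,x88)}
  {2} × {x87} = {(2,x87)}
  {2} × {x88} = {(2,x88)}
  {1} × {x87, x88} = {(1,x87), (1,x88)}
  {1, 2} × {x87} = {(1,x87), (2,x87)}
  {1, 3} × {x87} = {(1,x87), (3,x87)}
  {1, 2} × {x88} = {(1,x88), (2,x88)}
  {1, 3} × {x88} = {(1,x88), (3,x88)}
  {2} × {x87, x88} = {(2,x87), (2,x88)}
  {1, 2, 3} × {x87} = {(1,x87), (2,x87), (3,x87)}
  {1, 2, 3} × {x88} = {(1,x88), (2,x88), (3,x88)}
  {1, 2} × {x87, x88} = {(1,x87), (1,x88), (2,x87), (2,x88)}
  {1, 3} × {x87, x88} = {(1,x87), (1,x88), (3,x87), (3,x88)}
  {1, 2, 3} × {x87, x88} = {(1,x87), (1,x88), (2,x87), (2,x88), (3,x87), (3,x88)}
These 16 distinct sets form the basis B.
Close under arbitrary unions to get τ_{X×Y}; counting gives |τ_{X×Y}| = 36.


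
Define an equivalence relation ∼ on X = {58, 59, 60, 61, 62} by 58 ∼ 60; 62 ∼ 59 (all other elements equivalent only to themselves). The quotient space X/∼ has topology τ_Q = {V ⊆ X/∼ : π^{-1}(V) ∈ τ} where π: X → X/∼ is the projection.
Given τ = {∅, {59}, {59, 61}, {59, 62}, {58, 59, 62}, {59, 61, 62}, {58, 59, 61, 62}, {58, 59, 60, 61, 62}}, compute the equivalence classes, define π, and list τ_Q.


X/∼ = {[58=60], [59=62], [61]}; |τ_Q| = 4.

Equivalence classes: [58=60], [59=62], [61].
Quotient map π: X → X/∼ sends 58 ↦ [58=60], 59 ↦ [59=62], 60 ↦ [58=60], 61 ↦ [61], 62 ↦ [59=62].
For each subset V ⊆ X/∼, compute π^{-1}(V) ⊆ X and check whether π^{-1}(V) ∈ τ. V is open in τ_Q iff π^{-1}(V) ∈ τ.
  V = {}: π^{-1}(V) = ∅ ∈ τ ✓.
  V = {[58=60]}: π^{-1}(V) = {58, 60} ∉ τ ✗.
  V = {[59=62]}: π^{-1}(V) = {59, 62} ∈ τ ✓.
  V = {[58=60], [59=62]}: π^{-1}(V) = {58, 59, 60, 62} ∉ τ ✗.
  V = {[61]}: π^{-1}(V) = {61} ∉ τ ✗.
  V = {[58=60], [61]}: π^{-1}(V) = {58, 60, 61} ∉ τ ✗.
  V = {[59=62], [61]}: π^{-1}(V) = {59, 61, 62} ∈ τ ✓.
  V = {[58=60], [59=62], [61]}: π^{-1}(V) = {58, 59, 60, 61, 62} ∈ τ ✓.
Open sets in the quotient: τ_Q = {{}, {[59=62]}, {[59=62], [61]}, {[58=60], [59=62], [61]}} (4 elements).


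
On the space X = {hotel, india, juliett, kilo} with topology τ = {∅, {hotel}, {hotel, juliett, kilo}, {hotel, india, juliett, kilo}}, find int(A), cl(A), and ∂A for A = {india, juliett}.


int(A) = ∅, cl(A) = {india, juliett, kilo}, ∂A = {india, juliett, kilo}.

Closed sets in (X, τ) are complements of opens:
  closed(X, τ) = {∅, {india}, {india, juliett, kilo}, {hotel, india, juliett, kilo}}.
int(A) = ⋃ {U ∈ τ : U ⊆ A}. Opens contained in A: ∅.
Taking the union of these: int(A) = ∅.
cl(A) = ⋂ {C closed : A ⊆ C}. Closed sets containing A: {india, juliett, kilo}, {hotel, india, juliett, kilo}.
Intersecting these: cl(A) = {india, juliett, kilo}.
∂A = cl(A) ∖ int(A) = {india, juliett, kilo} ∖ ∅ = {india, juliett, kilo}.


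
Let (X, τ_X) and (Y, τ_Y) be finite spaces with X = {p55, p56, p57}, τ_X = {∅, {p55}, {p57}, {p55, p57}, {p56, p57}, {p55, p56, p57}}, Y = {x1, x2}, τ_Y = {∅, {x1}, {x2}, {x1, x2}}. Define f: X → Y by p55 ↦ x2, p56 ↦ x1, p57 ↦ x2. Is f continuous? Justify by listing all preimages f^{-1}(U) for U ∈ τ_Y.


f is NOT continuous.

Compute f^{-1}(U) for each U ∈ τ_Y:
  U = ∅: f^{-1}(U) = ∅ ∈ τ_X ✓.
  U = {x1}: f^{-1}(U) = {p56} ∉ τ_X ✗.
  U = {x2}: f^{-1}(U) = {p55, p57} ∈ τ_X ✓.
  U = {x1, x2}: f^{-1}(U) = {p55, p56, p57} ∈ τ_X ✓.
Found U = {x1} with f^{-1}(U) = {p56} not in τ_X. Therefore f is NOT continuous.


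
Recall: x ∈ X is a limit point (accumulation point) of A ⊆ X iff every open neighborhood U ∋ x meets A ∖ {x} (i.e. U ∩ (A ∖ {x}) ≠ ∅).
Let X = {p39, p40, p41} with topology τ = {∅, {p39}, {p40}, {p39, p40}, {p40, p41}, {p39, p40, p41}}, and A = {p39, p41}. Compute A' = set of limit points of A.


A' = ∅

For each x ∈ X, list the open sets U ∈ τ with x ∈ U, then check whether U ∩ (A ∖ {x}) ≠ ∅ for every such U.
  x = p39: open {p39} ∋ x has {p39} ∩ (A ∖ {p39}) = ∅, so x is NOT a limit point.
  x = p40: open {p40} ∋ x has {p40} ∩ (A ∖ {p40}) = ∅, so x is NOT a limit point.
  x = p41: open {p40, p41} ∋ x has {p40, p41} ∩ (A ∖ {p41}) = ∅, so x is NOT a limit point.
Collecting: A' = ∅.


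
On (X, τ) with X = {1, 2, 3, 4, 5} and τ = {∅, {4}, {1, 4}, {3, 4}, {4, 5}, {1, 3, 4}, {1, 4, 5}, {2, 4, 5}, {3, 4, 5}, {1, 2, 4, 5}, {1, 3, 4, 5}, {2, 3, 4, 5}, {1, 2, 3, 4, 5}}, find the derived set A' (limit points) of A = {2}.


A' = ∅

For each x ∈ X, list the open sets U ∈ τ with x ∈ U, then check whether U ∩ (A ∖ {x}) ≠ ∅ for every such U.
  x = 1: open {1, 4} ∋ x has {1, 4} ∩ (A ∖ {1}) = ∅, so x is NOT a limit point.
  x = 2: open {2, 4, 5} ∋ x has {2, 4, 5} ∩ (A ∖ {2}) = ∅, so x is NOT a limit point.
  x = 3: open {3, 4} ∋ x has {3, 4} ∩ (A ∖ {3}) = ∅, so x is NOT a limit point.
  x = 4: open {4} ∋ x has {4} ∩ (A ∖ {4}) = ∅, so x is NOT a limit point.
  x = 5: open {4, 5} ∋ x has {4, 5} ∩ (A ∖ {5}) = ∅, so x is NOT a limit point.
Collecting: A' = ∅.


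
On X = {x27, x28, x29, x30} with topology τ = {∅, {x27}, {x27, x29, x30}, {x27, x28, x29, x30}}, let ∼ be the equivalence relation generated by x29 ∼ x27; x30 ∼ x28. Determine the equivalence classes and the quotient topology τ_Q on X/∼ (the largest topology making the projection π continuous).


X/∼ = {[x27=x29], [x28=x30]}; |τ_Q| = 2.

Equivalence classes: [x27=x29], [x28=x30].
Quotient map π: X → X/∼ sends x27 ↦ [x27=x29], x28 ↦ [x28=x30], x29 ↦ [x27=x29], x30 ↦ [x28=x30].
For each subset V ⊆ X/∼, compute π^{-1}(V) ⊆ X and check whether π^{-1}(V) ∈ τ. V is open in τ_Q iff π^{-1}(V) ∈ τ.
  V = {}: π^{-1}(V) = ∅ ∈ τ ✓.
  V = {[x27=x29]}: π^{-1}(V) = {x27, x29} ∉ τ ✗.
  V = {[x28=x30]}: π^{-1}(V) = {x28, x30} ∉ τ ✗.
  V = {[x27=x29], [x28=x30]}: π^{-1}(V) = {x27, x28, x29, x30} ∈ τ ✓.
Open sets in the quotient: τ_Q = {{}, {[x27=x29], [x28=x30]}} (2 elements).


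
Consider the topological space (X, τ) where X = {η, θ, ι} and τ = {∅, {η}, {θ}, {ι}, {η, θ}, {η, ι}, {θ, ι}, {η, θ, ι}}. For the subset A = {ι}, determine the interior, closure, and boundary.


int(A) = {ι}, cl(A) = {ι}, ∂A = ∅.

Closed sets in (X, τ) are complements of opens:
  closed(X, τ) = {∅, {η}, {θ}, {ι}, {η, θ}, {η, ι}, {θ, ι}, {η, θ, ι}}.
int(A) = ⋃ {U ∈ τ : U ⊆ A}. Opens contained in A: ∅, {ι}.
Taking the union of these: int(A) = {ι}.
cl(A) = ⋂ {C closed : A ⊆ C}. Closed sets containing A: {ι}, {η, ι}, {θ, ι}, {η, θ, ι}.
Intersecting these: cl(A) = {ι}.
∂A = cl(A) ∖ int(A) = {ι} ∖ {ι} = ∅.


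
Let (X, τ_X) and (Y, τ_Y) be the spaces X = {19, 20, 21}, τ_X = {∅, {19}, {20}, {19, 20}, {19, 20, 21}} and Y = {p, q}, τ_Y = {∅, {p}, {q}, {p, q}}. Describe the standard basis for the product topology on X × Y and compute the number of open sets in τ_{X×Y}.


Basis B = {∅ × ∅, {19} × {p}, {19} × {q}, {20} × {p}, {20} × {q}, {19} × {p, q}, {19, 20} × {p}, {19, 20} × {q}, {20} × {p, q}, {19, 20, 21} × {p}, {19, 20, 21} × {q}, {19, 20} × {p, q}, {19, 20, 21} × {p, q}}; |τ_{X×Y}| = 25.

Enumerate products U × V with U ∈ τ_X, V ∈ τ_Y (deduplicated):
  ∅ × ∅ = {} (∅)
  {19} × {p} = {(19,p)}
  {19} × {q} = {(19,q)}
  {20} × {p} = {(20,p)}
  {20} × {q} = {(20,q)}
  {19} × {p, q} = {(19,p), (19,q)}
  {19, 20} × {p} = {(19,p), (20,p)}
  {19, 20} × {q} = {(19,q), (20,q)}
  {20} × {p, q} = {(20,p), (20,q)}
  {19, 20, 21} × {p} = {(19,p), (20,p), (21,p)}
  {19, 20, 21} × {q} = {(19,q), (20,q), (21,q)}
  {19, 20} × {p, q} = {(19,p), (19,q), (20,p), (20,q)}
  {19, 20, 21} × {p, q} = {(19,p), (19,q), (20,p), (20,q), (21,p), (21,q)}
These 13 distinct sets form the basis B.
Close under arbitrary unions to get τ_{X×Y}; counting gives |τ_{X×Y}| = 25.


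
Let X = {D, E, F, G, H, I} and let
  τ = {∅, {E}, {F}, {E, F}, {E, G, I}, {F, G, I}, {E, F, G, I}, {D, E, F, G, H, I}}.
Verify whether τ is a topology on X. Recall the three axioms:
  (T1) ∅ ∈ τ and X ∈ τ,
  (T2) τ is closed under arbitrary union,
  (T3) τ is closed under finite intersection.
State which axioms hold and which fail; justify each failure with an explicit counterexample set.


τ is NOT a topology on X.

Axiom (T1): ∅ ∈ τ? Yes; X ∈ τ? Yes.
Axiom (T2/T3): check pairwise unions and intersections of members of τ.
Counterexample for (T3): {E, G, I} ∩ {F, G, I} = {G, I} ∉ τ. Therefore τ is NOT a topology.


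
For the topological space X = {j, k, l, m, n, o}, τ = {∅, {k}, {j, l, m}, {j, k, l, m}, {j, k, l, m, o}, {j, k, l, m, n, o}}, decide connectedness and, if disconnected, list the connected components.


(X, τ) is connected.

Find clopen sets (U ∈ τ with X ∖ U ∈ τ):
  U = ∅, X ∖ U = {j, k, l, m, n, o} — both open, so U is clopen.
  U = {j, k, l, m, n, o}, X ∖ U = ∅ — both open, so U is clopen.
Only trivial clopens (∅ and X) exist, so (X, τ) is connected.
Compute connected components by grouping points that agree on all clopens:
  component: {j, k, l, m, n, o}


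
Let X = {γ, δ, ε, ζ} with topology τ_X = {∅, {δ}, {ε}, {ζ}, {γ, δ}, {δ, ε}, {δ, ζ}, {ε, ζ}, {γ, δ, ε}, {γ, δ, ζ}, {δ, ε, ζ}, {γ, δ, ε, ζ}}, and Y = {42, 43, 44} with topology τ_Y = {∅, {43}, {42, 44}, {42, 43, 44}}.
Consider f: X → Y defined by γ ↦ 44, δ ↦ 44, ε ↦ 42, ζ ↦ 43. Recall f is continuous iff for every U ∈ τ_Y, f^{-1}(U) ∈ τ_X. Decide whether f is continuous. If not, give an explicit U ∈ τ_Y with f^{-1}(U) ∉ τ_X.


f IS continuous.

Compute f^{-1}(U) for each U ∈ τ_Y:
  U = ∅: f^{-1}(U) = ∅ ∈ τ_X ✓.
  U = {43}: f^{-1}(U) = {ζ} ∈ τ_X ✓.
  U = {42, 44}: f^{-1}(U) = {γ, δ, ε} ∈ τ_X ✓.
  U = {42, 43, 44}: f^{-1}(U) = {γ, δ, ε, ζ} ∈ τ_X ✓.
Every preimage lies in τ_X, so f IS continuous.


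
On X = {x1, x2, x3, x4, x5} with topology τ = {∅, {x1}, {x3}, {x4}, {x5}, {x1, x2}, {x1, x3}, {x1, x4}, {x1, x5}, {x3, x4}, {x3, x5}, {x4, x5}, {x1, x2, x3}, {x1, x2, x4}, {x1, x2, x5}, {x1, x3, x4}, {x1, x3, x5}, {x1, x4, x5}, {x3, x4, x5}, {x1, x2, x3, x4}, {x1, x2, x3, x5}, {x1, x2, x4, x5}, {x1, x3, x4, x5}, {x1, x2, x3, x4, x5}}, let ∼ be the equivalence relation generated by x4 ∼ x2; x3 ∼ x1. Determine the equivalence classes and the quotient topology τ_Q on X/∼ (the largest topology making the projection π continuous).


X/∼ = {[x1=x3], [x2=x4], [x5]}; |τ_Q| = 6.

Equivalence classes: [x1=x3], [x2=x4], [x5].
Quotient map π: X → X/∼ sends x1 ↦ [x1=x3], x2 ↦ [x2=x4], x3 ↦ [x1=x3], x4 ↦ [x2=x4], x5 ↦ [x5].
For each subset V ⊆ X/∼, compute π^{-1}(V) ⊆ X and check whether π^{-1}(V) ∈ τ. V is open in τ_Q iff π^{-1}(V) ∈ τ.
  V = {}: π^{-1}(V) = ∅ ∈ τ ✓.
  V = {[x1=x3]}: π^{-1}(V) = {x1, x3} ∈ τ ✓.
  V = {[x2=x4]}: π^{-1}(V) = {x2, x4} ∉ τ ✗.
  V = {[x1=x3], [x2=x4]}: π^{-1}(V) = {x1, x2, x3, x4} ∈ τ ✓.
  V = {[x5]}: π^{-1}(V) = {x5} ∈ τ ✓.
  V = {[x1=x3], [x5]}: π^{-1}(V) = {x1, x3, x5} ∈ τ ✓.
  V = {[x2=x4], [x5]}: π^{-1}(V) = {x2, x4, x5} ∉ τ ✗.
  V = {[x1=x3], [x2=x4], [x5]}: π^{-1}(V) = {x1, x2, x3, x4, x5} ∈ τ ✓.
Open sets in the quotient: τ_Q = {{}, {[x1=x3]}, {[x1=x3], [x2=x4]}, {[x5]}, {[x1=x3], [x5]}, {[x1=x3], [x2=x4], [x5]}} (6 elements).


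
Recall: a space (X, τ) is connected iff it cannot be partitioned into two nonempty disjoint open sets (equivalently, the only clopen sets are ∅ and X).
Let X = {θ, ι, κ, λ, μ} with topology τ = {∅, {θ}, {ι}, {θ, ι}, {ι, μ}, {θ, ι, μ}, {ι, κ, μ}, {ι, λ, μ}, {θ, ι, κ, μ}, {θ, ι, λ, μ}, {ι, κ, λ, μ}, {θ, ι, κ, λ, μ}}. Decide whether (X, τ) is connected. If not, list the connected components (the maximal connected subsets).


(X, τ) is disconnected; components = [{θ}, {ι, κ, λ, μ}].

Find clopen sets (U ∈ τ with X ∖ U ∈ τ):
  U = ∅, X ∖ U = {θ, ι, κ, λ, μ} — both open, so U is clopen.
  U = {θ}, X ∖ U = {ι, κ, λ, μ} — both open, so U is clopen.
  U = {ι, κ, λ, μ}, X ∖ U = {θ} — both open, so U is clopen.
  U = {θ, ι, κ, λ, μ}, X ∖ U = ∅ — both open, so U is clopen.
Nontrivial clopen(s) exist: e.g. {ι, κ, λ, μ}. So (X, τ) is disconnected.
Compute connected components by grouping points that agree on all clopens:
  component: {θ}
  component: {ι, κ, λ, μ}


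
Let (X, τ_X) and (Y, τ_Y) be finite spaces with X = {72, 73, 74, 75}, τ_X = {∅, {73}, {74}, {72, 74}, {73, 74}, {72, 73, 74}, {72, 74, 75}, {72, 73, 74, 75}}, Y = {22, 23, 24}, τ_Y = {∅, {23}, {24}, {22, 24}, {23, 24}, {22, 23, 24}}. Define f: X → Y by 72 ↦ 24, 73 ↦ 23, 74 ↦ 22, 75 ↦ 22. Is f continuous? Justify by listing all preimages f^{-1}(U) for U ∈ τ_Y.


f is NOT continuous.

Compute f^{-1}(U) for each U ∈ τ_Y:
  U = ∅: f^{-1}(U) = ∅ ∈ τ_X ✓.
  U = {23}: f^{-1}(U) = {73} ∈ τ_X ✓.
  U = {24}: f^{-1}(U) = {72} ∉ τ_X ✗.
  U = {22, 24}: f^{-1}(U) = {72, 74, 75} ∈ τ_X ✓.
  U = {23, 24}: f^{-1}(U) = {72, 73} ∉ τ_X ✗.
  U = {22, 23, 24}: f^{-1}(U) = {72, 73, 74, 75} ∈ τ_X ✓.
Found U = {24} with f^{-1}(U) = {72} not in τ_X. Therefore f is NOT continuous.


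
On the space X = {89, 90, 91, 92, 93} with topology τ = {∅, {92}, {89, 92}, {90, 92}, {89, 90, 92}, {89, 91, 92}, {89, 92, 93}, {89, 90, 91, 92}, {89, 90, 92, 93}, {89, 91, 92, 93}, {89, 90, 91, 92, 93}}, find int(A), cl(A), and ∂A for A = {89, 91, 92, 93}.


int(A) = {89, 91, 92, 93}, cl(A) = {89, 90, 91, 92, 93}, ∂A = {90}.

Closed sets in (X, τ) are complements of opens:
  closed(X, τ) = {∅, {90}, {91}, {93}, {90, 91}, {90, 93}, {91, 93}, {89, 91, 93}, {90, 91, 93}, {89, 90, 91, 93}, {89, 90, 91, 92, 93}}.
int(A) = ⋃ {U ∈ τ : U ⊆ A}. Opens contained in A: ∅, {92}, {89, 92}, {89, 91, 92}, {89, 92, 93}, {89, 91, 92, 93}.
Taking the union of these: int(A) = {89, 91, 92, 93}.
cl(A) = ⋂ {C closed : A ⊆ C}. Closed sets containing A: {89, 90, 91, 92, 93}.
Intersecting these: cl(A) = {89, 90, 91, 92, 93}.
∂A = cl(A) ∖ int(A) = {89, 90, 91, 92, 93} ∖ {89, 91, 92, 93} = {90}.


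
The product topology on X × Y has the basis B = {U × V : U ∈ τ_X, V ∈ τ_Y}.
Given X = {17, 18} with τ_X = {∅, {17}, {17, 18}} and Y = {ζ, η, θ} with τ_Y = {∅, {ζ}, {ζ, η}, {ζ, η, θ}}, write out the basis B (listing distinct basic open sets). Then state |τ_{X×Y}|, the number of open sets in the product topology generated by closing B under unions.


Basis B = {∅ × ∅, {17} × {ζ}, {17} × {ζ, η}, {17, 18} × {ζ}, {17} × {ζ, η, θ}, {17, 18} × {ζ, η}, {17, 18} × {ζ, η, θ}}; |τ_{X×Y}| = 10.

Enumerate products U × V with U ∈ τ_X, V ∈ τ_Y (deduplicated):
  ∅ × ∅ = {} (∅)
  {17} × {ζ} = {(17,ζ)}
  {17} × {ζ, η} = {(17,ζ), (17,η)}
  {17, 18} × {ζ} = {(17,ζ), (18,ζ)}
  {17} × {ζ, η, θ} = {(17,ζ), (17,η), (17,θ)}
  {17, 18} × {ζ, η} = {(17,ζ), (17,η), (18,ζ), (18,η)}
  {17, 18} × {ζ, η, θ} = {(17,ζ), (17,η), (17,θ), (18,ζ), (18,η), (18,θ)}
These 7 distinct sets form the basis B.
Close under arbitrary unions to get τ_{X×Y}; counting gives |τ_{X×Y}| = 10.


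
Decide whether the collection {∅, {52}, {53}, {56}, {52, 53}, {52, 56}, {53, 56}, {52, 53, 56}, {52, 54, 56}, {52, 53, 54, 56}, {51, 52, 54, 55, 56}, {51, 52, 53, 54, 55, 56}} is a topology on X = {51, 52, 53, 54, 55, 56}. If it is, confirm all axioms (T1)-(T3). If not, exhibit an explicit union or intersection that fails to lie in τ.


τ IS a topology on X.

Axiom (T1): ∅ ∈ τ? Yes; X ∈ τ? Yes.
Axiom (T2/T3): check pairwise unions and intersections of members of τ.
All pairwise intersections and unions checked — each lies in τ. Therefore τ satisfies (T1), (T2), (T3): it IS a topology on X.


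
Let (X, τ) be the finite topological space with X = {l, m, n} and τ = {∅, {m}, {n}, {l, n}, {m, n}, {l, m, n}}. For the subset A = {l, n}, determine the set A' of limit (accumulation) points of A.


A' = {l}

For each x ∈ X, list the open sets U ∈ τ with x ∈ U, then check whether U ∩ (A ∖ {x}) ≠ ∅ for every such U.
  x = l: opens ∋ x are {l, n}, {l, m, n}; each meets A ∖ {l}, so x IS a limit point.
  x = m: open {m} ∋ x has {m} ∩ (A ∖ {m}) = ∅, so x is NOT a limit point.
  x = n: open {n} ∋ x has {n} ∩ (A ∖ {n}) = ∅, so x is NOT a limit point.
Collecting: A' = {l}.


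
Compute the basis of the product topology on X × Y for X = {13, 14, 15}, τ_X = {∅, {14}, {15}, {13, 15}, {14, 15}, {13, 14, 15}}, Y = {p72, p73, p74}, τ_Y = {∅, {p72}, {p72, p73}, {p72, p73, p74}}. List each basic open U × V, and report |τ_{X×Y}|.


Basis B = {∅ × ∅, {14} × {p72}, {15} × {p72}, {13, 15} × {p72}, {14} × {p72, p73}, {14, 15} × {p72}, {15} × {p72, p73}, {13, 14, 15} × {p72}, {14} × {p72, p73, p74}, {15} × {p72, p73, p74}, {13, 15} × {p72, p73}, {14, 15} × {p72, p73}, {13, 15} × {p72, p73, p74}, {13, 14, 15} × {p72, p73}, {14, 15} × {p72, p73, p74}, {13, 14, 15} × {p72, p73, p74}}; |τ_{X×Y}| = 40.

Enumerate products U × V with U ∈ τ_X, V ∈ τ_Y (deduplicated):
  ∅ × ∅ = {} (∅)
  {14} × {p72} = {(14,p72)}
  {15} × {p72} = {(15,p72)}
  {13, 15} × {p72} = {(13,p72), (15,p72)}
  {14} × {p72, p73} = {(14,p72), (14,p73)}
  {14, 15} × {p72} = {(14,p72), (15,p72)}
  {15} × {p72, p73} = {(15,p72), (15,p73)}
  {13, 14, 15} × {p72} = {(13,p72), (14,p72), (15,p72)}
  {14} × {p72, p73, p74} = {(14,p72), (14,p73), (14,p74)}
  {15} × {p72, p73, p74} = {(15,p72), (15,p73), (15,p74)}
  {13, 15} × {p72, p73} = {(13,p72), (13,p73), (15,p72), (15,p73)}
  {14, 15} × {p72, p73} = {(14,p72), (14,p73), (15,p72), (15,p73)}
  {13, 15} × {p72, p73, p74} = {(13,p72), (13,p73), (13,p74), (15,p72), (15,p73), (15,p74)}
  {13, 14, 15} × {p72, p73} = {(13,p72), (13,p73), (14,p72), (14,p73), (15,p72), (15,p73)}
  {14, 15} × {p72, p73, p74} = {(14,p72), (14,p73), (14,p74), (15,p72), (15,p73), (15,p74)}
  {13, 14, 15} × {p72, p73, p74} = {(13,p72), (13,p73), (13,p74), (14,p72), (14,p73), (14,p74), (15,p72), (15,p73), (15,p74)}
These 16 distinct sets form the basis B.
Close under arbitrary unions to get τ_{X×Y}; counting gives |τ_{X×Y}| = 40.


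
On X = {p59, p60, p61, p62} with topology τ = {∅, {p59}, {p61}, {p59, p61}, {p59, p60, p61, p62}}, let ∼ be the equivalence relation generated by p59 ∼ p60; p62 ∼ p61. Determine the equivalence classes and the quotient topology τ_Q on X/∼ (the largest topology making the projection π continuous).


X/∼ = {[p59=p60], [p61=p62]}; |τ_Q| = 2.

Equivalence classes: [p59=p60], [p61=p62].
Quotient map π: X → X/∼ sends p59 ↦ [p59=p60], p60 ↦ [p59=p60], p61 ↦ [p61=p62], p62 ↦ [p61=p62].
For each subset V ⊆ X/∼, compute π^{-1}(V) ⊆ X and check whether π^{-1}(V) ∈ τ. V is open in τ_Q iff π^{-1}(V) ∈ τ.
  V = {}: π^{-1}(V) = ∅ ∈ τ ✓.
  V = {[p59=p60]}: π^{-1}(V) = {p59, p60} ∉ τ ✗.
  V = {[p61=p62]}: π^{-1}(V) = {p61, p62} ∉ τ ✗.
  V = {[p59=p60], [p61=p62]}: π^{-1}(V) = {p59, p60, p61, p62} ∈ τ ✓.
Open sets in the quotient: τ_Q = {{}, {[p59=p60], [p61=p62]}} (2 elements).


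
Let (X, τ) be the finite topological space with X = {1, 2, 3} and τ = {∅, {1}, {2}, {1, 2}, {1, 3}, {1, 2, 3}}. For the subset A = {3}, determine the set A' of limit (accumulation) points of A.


A' = ∅

For each x ∈ X, list the open sets U ∈ τ with x ∈ U, then check whether U ∩ (A ∖ {x}) ≠ ∅ for every such U.
  x = 1: open {1} ∋ x has {1} ∩ (A ∖ {1}) = ∅, so x is NOT a limit point.
  x = 2: open {2} ∋ x has {2} ∩ (A ∖ {2}) = ∅, so x is NOT a limit point.
  x = 3: open {1, 3} ∋ x has {1, 3} ∩ (A ∖ {3}) = ∅, so x is NOT a limit point.
Collecting: A' = ∅.


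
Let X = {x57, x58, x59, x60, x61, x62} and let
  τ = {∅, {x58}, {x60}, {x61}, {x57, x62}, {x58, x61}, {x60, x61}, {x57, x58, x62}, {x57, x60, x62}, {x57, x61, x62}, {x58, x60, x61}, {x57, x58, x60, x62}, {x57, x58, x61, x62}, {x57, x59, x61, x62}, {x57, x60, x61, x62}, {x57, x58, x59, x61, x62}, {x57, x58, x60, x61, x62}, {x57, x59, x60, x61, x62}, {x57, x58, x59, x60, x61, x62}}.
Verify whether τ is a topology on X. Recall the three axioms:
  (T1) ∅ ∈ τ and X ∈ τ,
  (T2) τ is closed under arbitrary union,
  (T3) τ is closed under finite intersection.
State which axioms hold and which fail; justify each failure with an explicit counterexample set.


τ is NOT a topology on X.

Axiom (T1): ∅ ∈ τ? Yes; X ∈ τ? Yes.
Axiom (T2/T3): check pairwise unions and intersections of members of τ.
Counterexample for (T2): {x58} ∪ {x60} = {x58, x60} ∉ τ. Therefore τ is NOT a topology.
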